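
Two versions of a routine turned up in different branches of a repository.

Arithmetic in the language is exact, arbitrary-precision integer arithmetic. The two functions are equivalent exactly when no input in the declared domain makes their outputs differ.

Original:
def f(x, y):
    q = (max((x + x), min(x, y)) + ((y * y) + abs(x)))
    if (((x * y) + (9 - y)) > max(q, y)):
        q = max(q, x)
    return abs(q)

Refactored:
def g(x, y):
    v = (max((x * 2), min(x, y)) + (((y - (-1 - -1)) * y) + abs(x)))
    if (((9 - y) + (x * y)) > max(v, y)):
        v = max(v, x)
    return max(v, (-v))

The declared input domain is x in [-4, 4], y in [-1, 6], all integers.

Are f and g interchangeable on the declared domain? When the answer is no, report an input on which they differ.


Although min/max/abs usage differs; also local variable names differ; also arithmetic usage differs; also constant usage differs, 72/72 inputs agree.
verdict: equivalent


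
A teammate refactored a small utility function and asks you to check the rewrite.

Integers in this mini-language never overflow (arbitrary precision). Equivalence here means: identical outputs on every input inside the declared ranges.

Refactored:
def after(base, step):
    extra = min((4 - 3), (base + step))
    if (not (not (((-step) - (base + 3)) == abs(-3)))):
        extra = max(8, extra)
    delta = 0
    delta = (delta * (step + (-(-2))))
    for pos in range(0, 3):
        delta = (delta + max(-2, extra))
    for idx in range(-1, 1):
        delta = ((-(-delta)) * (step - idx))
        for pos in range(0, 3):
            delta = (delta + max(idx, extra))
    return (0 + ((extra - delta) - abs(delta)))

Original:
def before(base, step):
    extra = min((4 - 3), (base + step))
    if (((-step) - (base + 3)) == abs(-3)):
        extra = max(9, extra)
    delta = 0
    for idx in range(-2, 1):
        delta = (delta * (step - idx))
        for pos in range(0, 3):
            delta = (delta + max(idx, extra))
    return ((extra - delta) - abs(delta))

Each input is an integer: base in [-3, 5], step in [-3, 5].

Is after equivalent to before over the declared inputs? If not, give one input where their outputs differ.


The rewrite breaks on base=-3, step=-3, where the results are -207 and -184.
before: extra := -6 | (((-step) - (base + 3)) == abs(-3)): true | extra := 9 | delta := 0 | iter idx=-2: | delta := 0 | iter pos=0: | delta := 9 | iter pos=1: | delta := 18 | iter pos=2: | delta := 27 | iter idx=-1: | delta := -54 | iter pos=0: | delta := -45 | iter pos=1: | delta := -36 | iter pos=2: | delta := -27 | iter idx=0: | delta := 81 | iter pos=0: | delta := 90 | iter pos=1: | delta := 99 | iter pos=2: | delta := 108 | result -207
after: extra := -6 | (not (not (((-step) - (base + 3)) == abs(-3)))): true | extra := 8 | delta := 0 | delta := 0 | iter pos=0: | delta := 8 | iter pos=1: | delta := 16 | iter pos=2: | delta := 24 | iter idx=-1: | delta := -48 | iter pos=0: | delta := -40 | iter pos=1: | delta := -32 | iter pos=2: | delta := -24 | iter idx=0: | delta := 72 | iter pos=0: | delta := 80 | iter pos=1: | delta := 88 | iter pos=2: | delta := 96 | result -184
verdict: not equivalent; witness: base=-3, step=-3


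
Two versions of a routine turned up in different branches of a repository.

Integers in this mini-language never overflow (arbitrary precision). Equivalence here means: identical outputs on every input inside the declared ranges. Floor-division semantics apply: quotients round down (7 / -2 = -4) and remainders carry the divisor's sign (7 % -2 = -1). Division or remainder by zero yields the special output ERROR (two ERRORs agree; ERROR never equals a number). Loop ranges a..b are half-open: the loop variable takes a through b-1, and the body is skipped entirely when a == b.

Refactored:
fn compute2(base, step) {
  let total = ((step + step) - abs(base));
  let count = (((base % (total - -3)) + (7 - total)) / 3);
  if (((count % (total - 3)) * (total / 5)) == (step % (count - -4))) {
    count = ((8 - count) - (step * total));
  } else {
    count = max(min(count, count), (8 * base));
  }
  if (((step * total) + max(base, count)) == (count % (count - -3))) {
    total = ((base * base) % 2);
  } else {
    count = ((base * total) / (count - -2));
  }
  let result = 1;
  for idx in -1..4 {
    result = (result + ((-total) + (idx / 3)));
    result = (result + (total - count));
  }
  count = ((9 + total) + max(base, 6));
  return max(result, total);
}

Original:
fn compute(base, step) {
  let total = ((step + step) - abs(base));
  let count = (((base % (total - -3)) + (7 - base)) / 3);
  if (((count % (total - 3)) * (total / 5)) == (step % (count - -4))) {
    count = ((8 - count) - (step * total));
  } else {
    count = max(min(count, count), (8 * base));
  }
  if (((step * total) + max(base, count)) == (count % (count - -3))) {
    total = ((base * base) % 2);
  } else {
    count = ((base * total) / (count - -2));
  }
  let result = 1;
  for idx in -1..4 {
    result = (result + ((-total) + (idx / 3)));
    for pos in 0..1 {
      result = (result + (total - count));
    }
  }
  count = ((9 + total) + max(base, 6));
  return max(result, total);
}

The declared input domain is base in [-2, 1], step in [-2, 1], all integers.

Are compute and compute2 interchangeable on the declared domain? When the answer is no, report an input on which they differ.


Evaluate both at base=-1, step=-2.
compute: total := -5 | count := 2 | (((count % (total - 3)) * (total / 5)) == (step % (count - -4))): false | count := 2 | (((step * total) + max(base, count)) == (count % (count - -3))): false | count := 1 | result := 1 | iter idx=-1: | result := 5 | iter pos=0: | result := -1 | iter idx=0: | result := 4 | iter pos=0: | result := -2 | iter idx=1: | result := 3 | iter pos=0: | result := -3 | iter idx=2: | result := 2 | iter pos=0: | result := -4 | iter idx=3: | result := 2 | iter pos=0: | result := -4 | count := 10 | result -4
compute2: total := -5 | count := 3 | (((count % (total - 3)) * (total / 5)) == (step % (count - -4))): true | count := -5 | (((step * total) + max(base, count)) == (count % (count - -3))): false | count := -2 | result := 1 | iter idx=-1: | result := 5 | result := 2 | iter idx=0: | result := 7 | result := 4 | iter idx=1: | result := 9 | result := 6 | iter idx=2: | result := 11 | result := 8 | iter idx=3: | result := 14 | result := 11 | count := 10 | result 11
-4 and 11 differ, so these are not the same function on this domain.
verdict: not equivalent; witness: base=-1, step=-2


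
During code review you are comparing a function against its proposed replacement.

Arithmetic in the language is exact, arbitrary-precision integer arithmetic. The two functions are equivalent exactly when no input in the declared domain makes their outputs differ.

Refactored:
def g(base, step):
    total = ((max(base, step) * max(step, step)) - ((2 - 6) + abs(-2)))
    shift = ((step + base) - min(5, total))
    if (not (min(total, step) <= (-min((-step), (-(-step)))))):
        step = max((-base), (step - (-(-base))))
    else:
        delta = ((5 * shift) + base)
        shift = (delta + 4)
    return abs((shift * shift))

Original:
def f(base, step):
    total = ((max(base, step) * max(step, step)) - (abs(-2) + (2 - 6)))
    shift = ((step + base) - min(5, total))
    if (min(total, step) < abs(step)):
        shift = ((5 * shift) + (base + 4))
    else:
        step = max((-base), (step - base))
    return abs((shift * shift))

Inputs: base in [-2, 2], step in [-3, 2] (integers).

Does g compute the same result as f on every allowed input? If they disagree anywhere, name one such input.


Take base=-2, step=0.
f: total = 2; shift = -4; (min(total, step) < abs(step)) -> false; step = 2; return 16
g: total = 2; shift = -4; (not (min(total, step) <= (-min((-step), (-(-step)))))) -> false; delta = -22; shift = -18; return 324
16 and 324 differ, so these are not the same function on this domain.
verdict: not equivalent; witness: base=-2, step=0


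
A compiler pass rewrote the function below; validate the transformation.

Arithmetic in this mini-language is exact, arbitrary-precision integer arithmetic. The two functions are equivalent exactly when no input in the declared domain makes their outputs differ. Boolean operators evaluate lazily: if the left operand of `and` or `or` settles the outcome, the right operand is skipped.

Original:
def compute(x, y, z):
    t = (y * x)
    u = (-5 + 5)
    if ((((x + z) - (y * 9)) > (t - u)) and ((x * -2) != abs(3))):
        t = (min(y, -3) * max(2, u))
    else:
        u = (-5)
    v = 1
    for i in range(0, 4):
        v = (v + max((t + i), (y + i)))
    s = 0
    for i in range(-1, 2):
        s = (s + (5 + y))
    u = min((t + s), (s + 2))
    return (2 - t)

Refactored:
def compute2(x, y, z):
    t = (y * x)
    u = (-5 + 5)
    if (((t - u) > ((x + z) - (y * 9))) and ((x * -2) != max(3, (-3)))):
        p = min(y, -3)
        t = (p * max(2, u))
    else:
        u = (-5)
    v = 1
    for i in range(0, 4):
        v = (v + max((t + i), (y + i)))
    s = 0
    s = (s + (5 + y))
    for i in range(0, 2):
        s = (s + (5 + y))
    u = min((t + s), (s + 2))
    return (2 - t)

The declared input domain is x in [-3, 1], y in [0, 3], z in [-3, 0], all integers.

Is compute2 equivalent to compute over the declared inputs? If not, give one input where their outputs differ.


Try x=-3, y=0, z=-3.
compute: t := 0 | u := 0 | ((((x + z) - (y * 9)) > (t - u)) and ((x * -2) != abs(3))): false | u := -5 | v := 1 | iter i=0: | v := 1 | iter i=1: | v := 2 | iter i=2: | v := 4 | iter i=3: | v := 7 | s := 0 | iter i=-1: | s := 5 | iter i=0: | s := 10 | iter i=1: | s := 15 | u := 15 | result 2
compute2: t := 0 | u := 0 | (((t - u) > ((x + z) - (y * 9))) and ((x * -2) != max(3, (-3)))): true | p := -3 | t := -6 | v := 1 | iter i=0: | v := 1 | iter i=1: | v := 2 | iter i=2: | v := 4 | iter i=3: | v := 7 | s := 0 | s := 5 | iter i=0: | s := 10 | iter i=1: | s := 15 | u := 9 | result 8
2 != 8, so the rewrite changes behavior.
verdict: not equivalent; witness: x=-3, y=0, z=-3


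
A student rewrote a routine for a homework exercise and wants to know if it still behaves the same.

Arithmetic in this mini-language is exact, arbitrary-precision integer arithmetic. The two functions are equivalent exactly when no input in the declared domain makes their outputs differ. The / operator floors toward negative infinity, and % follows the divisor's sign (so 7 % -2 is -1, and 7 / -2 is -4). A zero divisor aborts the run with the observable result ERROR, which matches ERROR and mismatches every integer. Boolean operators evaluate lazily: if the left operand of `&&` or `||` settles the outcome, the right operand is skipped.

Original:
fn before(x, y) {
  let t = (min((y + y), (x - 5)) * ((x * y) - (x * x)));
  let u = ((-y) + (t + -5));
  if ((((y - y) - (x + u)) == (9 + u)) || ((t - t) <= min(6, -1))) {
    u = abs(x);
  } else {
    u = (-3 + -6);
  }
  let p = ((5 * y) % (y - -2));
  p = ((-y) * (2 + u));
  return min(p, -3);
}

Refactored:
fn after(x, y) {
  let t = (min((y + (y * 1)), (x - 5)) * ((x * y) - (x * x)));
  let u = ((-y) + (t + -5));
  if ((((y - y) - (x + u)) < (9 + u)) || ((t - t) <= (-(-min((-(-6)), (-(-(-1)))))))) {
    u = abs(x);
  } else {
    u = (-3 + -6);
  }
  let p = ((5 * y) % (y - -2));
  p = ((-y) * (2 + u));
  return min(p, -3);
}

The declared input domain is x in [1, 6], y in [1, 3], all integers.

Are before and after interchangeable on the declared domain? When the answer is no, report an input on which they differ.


Take x=2, y=1.
before: t becomes 6; next u becomes 0; next ((((y - y) - (x + u)) == (9 + u)) || ((t - t) <= min(6, -1))) evaluates to false; next u becomes -9; next p becomes 2; next p becomes 7; next final value -3
after: t becomes 6; next u becomes 0; next ((((y - y) - (x + u)) < (9 + u)) || ((t - t) <= (-(-min((-(-6)), (-(-(-1)))))))) evaluates to true; next u becomes 2; next p becomes 2; next p becomes -4; next final value -4
-3 != -4, so the rewrite changes behavior.
verdict: not equivalent; witness: x=2, y=1


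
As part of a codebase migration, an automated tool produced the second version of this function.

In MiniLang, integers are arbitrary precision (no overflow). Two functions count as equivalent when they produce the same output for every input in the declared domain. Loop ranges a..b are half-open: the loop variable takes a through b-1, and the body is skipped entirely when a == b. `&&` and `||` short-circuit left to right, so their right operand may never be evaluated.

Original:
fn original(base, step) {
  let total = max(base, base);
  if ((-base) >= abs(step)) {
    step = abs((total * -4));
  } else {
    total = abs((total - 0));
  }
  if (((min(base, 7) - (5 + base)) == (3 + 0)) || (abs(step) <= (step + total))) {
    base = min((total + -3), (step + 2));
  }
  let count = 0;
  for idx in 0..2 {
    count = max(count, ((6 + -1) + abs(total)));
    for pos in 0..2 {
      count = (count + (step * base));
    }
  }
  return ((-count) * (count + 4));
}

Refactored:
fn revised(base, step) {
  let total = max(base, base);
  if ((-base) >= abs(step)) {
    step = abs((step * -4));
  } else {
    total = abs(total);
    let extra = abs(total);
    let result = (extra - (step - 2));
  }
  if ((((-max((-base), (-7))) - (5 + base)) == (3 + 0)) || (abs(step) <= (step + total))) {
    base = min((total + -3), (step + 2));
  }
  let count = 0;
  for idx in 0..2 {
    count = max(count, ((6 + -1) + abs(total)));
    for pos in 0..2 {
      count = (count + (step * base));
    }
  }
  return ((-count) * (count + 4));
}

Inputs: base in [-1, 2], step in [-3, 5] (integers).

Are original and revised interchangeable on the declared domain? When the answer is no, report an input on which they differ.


These are not equivalent — on base=-1, step=0 the outputs split (4 vs -60).
original: total = -1; ((-base) >= abs(step)) -> true; step = 4; (((min(base, 7) - (5 + base)) == (3 + 0)) || (abs(step) <= (step + total))) -> false; count = 0; [idx=0]; count = 6; [pos=0]; count = 2; [pos=1]; count = -2; [idx=1]; count = 6; [pos=0]; count = 2; [pos=1]; count = -2; return 4
revised: total = -1; ((-base) >= abs(step)) -> true; step = 0; ((((-max((-base), (-7))) - (5 + base)) == (3 + 0)) || (abs(step) <= (step + total))) -> false; count = 0; [idx=0]; count = 6; [pos=0]; count = 6; [pos=1]; count = 6; [idx=1]; count = 6; [pos=0]; count = 6; [pos=1]; count = 6; return -60
verdict: not equivalent; witness: base=-1, step=0


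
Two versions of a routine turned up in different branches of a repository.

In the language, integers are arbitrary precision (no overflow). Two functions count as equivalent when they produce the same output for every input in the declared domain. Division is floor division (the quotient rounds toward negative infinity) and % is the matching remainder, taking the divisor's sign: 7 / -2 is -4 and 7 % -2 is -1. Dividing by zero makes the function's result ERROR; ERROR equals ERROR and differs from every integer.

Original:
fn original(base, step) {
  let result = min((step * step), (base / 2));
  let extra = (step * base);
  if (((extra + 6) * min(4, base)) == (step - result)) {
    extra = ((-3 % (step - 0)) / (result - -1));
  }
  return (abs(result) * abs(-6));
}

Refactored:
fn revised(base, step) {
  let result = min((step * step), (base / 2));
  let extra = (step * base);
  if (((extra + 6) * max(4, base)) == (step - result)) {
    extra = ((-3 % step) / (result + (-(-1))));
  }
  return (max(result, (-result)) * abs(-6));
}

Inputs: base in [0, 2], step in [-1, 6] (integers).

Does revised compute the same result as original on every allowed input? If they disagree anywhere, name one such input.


At base=0, step=0: original gives ERROR, revised gives 0.
verdict: not equivalent; witness: base=0, step=0


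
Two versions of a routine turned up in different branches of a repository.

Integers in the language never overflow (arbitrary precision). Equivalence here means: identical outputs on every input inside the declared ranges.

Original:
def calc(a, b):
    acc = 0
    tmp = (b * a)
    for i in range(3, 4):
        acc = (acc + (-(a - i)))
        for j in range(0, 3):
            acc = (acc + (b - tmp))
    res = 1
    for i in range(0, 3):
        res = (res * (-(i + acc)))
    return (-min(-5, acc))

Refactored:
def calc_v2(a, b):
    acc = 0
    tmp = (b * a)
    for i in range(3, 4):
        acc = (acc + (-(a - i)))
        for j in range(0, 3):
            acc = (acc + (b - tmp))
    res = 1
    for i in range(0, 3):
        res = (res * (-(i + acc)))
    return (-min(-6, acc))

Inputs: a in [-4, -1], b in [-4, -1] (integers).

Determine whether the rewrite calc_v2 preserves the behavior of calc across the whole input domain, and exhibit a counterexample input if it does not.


These are not equivalent — on a=-2, b=-1 the outputs split (5 vs 6).
calc: acc becomes 0; next tmp becomes 2; next at i=3:; next acc becomes 5; next at j=0:; next acc becomes 2; next at j=1:; next acc becomes -1; next at j=2:; next acc becomes -4; next res becomes 1; next at i=0:; next res becomes 4; next at i=1:; next res becomes 12; next at i=2:; next res becomes 24; next final value 5
calc_v2: acc becomes 0; next tmp becomes 2; next at i=3:; next acc becomes 5; next at j=0:; next acc becomes 2; next at j=1:; next acc becomes -1; next at j=2:; next acc becomes -4; next res becomes 1; next at i=0:; next res becomes 4; next at i=1:; next res becomes 12; next at i=2:; next res becomes 24; next final value 6
verdict: not equivalent; witness: a=-2, b=-1


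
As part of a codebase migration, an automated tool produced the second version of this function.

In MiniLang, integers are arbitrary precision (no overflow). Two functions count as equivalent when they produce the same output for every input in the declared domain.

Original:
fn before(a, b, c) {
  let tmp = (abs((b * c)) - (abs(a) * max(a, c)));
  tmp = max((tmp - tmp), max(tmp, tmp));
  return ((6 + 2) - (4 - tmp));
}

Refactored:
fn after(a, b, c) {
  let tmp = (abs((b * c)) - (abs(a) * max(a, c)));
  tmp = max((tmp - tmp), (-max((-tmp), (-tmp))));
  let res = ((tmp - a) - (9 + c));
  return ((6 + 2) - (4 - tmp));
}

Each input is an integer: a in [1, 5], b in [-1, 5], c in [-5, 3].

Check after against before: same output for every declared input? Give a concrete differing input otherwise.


Equivalent. Whatever the rewrite altered, no input in the stated domain can expose a difference.
Checked all 315 inputs in the declared domain: the outputs agree on every one.
As a probe, take a=4, b=0, c=1: before runs tmp=-16, then tmp=0, then returns 4; after runs tmp=-16, then tmp=0, then res=-14, then returns 4; both end at 4.
verdict: equivalent


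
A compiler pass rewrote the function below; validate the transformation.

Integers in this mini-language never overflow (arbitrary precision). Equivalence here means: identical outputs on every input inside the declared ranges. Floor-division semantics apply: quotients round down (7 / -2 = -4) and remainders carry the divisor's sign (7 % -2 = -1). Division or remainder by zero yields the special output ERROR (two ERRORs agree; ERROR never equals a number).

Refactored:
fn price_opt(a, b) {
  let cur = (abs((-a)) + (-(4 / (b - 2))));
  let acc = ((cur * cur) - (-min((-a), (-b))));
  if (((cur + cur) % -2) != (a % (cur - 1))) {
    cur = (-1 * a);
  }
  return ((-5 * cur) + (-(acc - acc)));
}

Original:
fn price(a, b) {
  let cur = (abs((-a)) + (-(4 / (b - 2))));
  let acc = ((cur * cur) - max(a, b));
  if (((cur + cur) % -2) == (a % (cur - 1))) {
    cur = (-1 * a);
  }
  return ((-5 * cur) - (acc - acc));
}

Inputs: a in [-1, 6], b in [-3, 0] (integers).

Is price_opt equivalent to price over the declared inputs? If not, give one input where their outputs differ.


a=-1, b=-3 yields -5 from price but -10 from price_opt.
verdict: not equivalent; witness: a=-1, b=-3


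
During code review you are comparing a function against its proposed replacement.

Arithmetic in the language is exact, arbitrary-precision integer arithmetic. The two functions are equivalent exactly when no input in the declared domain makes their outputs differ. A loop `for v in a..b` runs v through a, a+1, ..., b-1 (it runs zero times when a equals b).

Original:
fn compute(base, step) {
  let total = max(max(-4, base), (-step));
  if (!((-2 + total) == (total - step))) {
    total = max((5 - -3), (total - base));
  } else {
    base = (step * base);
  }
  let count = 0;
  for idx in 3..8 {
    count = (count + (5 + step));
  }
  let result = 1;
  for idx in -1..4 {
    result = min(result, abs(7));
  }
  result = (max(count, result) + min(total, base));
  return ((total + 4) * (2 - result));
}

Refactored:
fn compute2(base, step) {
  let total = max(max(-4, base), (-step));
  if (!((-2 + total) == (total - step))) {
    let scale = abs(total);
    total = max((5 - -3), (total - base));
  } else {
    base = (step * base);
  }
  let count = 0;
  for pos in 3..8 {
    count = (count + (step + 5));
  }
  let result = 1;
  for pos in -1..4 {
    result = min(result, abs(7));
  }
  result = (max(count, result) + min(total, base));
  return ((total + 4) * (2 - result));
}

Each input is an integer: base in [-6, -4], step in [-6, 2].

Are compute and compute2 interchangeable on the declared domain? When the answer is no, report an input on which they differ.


Equivalent — the differences include local variable names differ, min/max/abs usage differs, statement counts differ, yet no declared input distinguishes the two.
Tracing base=-5, step=1: compute: total := -1 | (!((-2 + total) == (total - step))): true | total := 8 | count := 0 | iter idx=3: | count := 6 | iter idx=4: | count := 12 | iter idx=5: | count := 18 | iter idx=6: | count := 24 | iter idx=7: | count := 30 | result := 1 | iter idx=-1: | result := 1 | iter idx=0: | result := 1 | iter idx=1: | result := 1 | iter idx=2: | result := 1 | iter idx=3: | result := 1 | result := 25 | result -276 | compute2: total := -1 | (!((-2 + total) == (total - step))): true | scale := 1 | total := 8 | count := 0 | iter pos=3: | count := 6 | iter pos=4: | count := 12 | iter pos=5: | count := 18 | iter pos=6: | count := 24 | iter pos=7: | count := 30 | result := 1 | iter pos=-1: | result := 1 | iter pos=0: | result := 1 | iter pos=1: | result := 1 | iter pos=2: | result := 1 | iter pos=3: | result := 1 | result := 25 | result -276 — matching result -276.
Sweeping the whole domain (27 inputs) finds no disagreement.
verdict: equivalent


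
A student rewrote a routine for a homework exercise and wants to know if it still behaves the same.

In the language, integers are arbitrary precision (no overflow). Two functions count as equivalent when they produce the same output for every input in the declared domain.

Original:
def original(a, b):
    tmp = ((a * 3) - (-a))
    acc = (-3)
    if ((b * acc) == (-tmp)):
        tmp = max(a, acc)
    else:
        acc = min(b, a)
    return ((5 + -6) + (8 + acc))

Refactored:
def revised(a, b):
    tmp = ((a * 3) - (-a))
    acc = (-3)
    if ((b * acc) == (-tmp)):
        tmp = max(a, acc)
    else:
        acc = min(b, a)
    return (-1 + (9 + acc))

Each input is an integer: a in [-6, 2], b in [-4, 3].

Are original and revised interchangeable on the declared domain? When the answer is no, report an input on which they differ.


On input a=-6, b=-4, original returns 1 while revised returns 2.
verdict: not equivalent; witness: a=-6, b=-4


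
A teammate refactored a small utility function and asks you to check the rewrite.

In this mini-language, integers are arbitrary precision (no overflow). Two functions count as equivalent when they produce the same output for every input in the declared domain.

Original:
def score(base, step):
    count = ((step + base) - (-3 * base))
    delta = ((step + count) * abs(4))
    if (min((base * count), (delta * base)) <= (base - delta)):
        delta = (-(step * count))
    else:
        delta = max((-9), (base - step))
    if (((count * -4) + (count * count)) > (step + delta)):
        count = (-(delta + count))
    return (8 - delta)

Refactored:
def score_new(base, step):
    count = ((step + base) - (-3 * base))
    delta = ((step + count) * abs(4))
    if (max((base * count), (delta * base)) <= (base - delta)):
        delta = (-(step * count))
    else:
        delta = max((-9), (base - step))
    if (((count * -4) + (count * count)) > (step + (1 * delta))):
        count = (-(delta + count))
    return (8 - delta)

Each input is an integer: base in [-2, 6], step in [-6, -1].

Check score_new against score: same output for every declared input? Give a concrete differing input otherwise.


Try base=-2, step=-6.
score: count=-14, then delta=-80, then (min((base * count), (delta * base)) <= (base - delta)) is true, then delta=-84, then (((count * -4) + (count * count)) > (step + delta)) is true, then count=98, then returns 92
score_new: count=-14, then delta=-80, then (max((base * count), (delta * base)) <= (base - delta)) is false, then delta=4, then (((count * -4) + (count * count)) > (step + (1 * delta))) is true, then count=10, then returns 4
92 and 4 differ, so these are not the same function on this domain.
verdict: not equivalent; witness: base=-2, step=-6


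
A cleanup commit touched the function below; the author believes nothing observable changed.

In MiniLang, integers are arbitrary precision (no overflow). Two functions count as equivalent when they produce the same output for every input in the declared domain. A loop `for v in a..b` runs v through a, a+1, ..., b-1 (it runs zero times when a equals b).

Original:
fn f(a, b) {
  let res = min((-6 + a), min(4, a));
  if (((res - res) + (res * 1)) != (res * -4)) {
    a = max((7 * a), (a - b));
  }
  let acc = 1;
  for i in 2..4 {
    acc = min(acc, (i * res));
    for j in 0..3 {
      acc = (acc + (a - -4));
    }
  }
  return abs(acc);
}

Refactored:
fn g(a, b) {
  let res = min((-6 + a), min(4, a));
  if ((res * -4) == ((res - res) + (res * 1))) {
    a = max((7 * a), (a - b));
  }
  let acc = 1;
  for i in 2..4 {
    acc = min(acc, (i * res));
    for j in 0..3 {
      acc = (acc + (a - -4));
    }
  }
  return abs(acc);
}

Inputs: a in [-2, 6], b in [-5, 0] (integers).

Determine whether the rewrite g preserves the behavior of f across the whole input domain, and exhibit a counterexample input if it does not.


Try a=-2, b=-5.
f: res becomes -8; next (((res - res) + (res * 1)) != (res * -4)) evaluates to true; next a becomes 3; next acc becomes 1; next at i=2:; next acc becomes -16; next at j=0:; next acc becomes -9; next at j=1:; next acc becomes -2; next at j=2:; next acc becomes 5; next at i=3:; next acc becomes -24; next at j=0:; next acc becomes -17; next at j=1:; next acc becomes -10; next at j=2:; next acc becomes -3; next final value 3
g: res becomes -8; next ((res * -4) == ((res - res) + (res * 1))) evaluates to false; next acc becomes 1; next at i=2:; next acc becomes -16; next at j=0:; next acc becomes -14; next at j=1:; next acc becomes -12; next at j=2:; next acc becomes -10; next at i=3:; next acc becomes -24; next at j=0:; next acc becomes -22; next at j=1:; next acc becomes -20; next at j=2:; next acc becomes -18; next final value 18
3 and 18 differ, so these are not the same function on this domain.
verdict: not equivalent; witness: a=-2, b=-5


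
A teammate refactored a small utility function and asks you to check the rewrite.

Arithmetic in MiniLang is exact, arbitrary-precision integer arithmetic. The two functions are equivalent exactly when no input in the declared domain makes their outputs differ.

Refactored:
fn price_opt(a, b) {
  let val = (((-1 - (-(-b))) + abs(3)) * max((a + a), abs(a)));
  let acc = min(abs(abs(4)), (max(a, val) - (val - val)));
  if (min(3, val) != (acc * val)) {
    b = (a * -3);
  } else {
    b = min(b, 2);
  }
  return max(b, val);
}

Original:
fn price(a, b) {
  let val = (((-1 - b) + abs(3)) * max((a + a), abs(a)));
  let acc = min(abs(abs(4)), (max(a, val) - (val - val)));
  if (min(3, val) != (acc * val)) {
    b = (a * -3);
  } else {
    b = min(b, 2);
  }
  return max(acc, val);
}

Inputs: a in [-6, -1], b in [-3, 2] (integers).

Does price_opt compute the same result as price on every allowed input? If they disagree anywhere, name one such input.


a=-6, b=0 yields 12 from price but 18 from price_opt.
verdict: not equivalent; witness: a=-6, b=0


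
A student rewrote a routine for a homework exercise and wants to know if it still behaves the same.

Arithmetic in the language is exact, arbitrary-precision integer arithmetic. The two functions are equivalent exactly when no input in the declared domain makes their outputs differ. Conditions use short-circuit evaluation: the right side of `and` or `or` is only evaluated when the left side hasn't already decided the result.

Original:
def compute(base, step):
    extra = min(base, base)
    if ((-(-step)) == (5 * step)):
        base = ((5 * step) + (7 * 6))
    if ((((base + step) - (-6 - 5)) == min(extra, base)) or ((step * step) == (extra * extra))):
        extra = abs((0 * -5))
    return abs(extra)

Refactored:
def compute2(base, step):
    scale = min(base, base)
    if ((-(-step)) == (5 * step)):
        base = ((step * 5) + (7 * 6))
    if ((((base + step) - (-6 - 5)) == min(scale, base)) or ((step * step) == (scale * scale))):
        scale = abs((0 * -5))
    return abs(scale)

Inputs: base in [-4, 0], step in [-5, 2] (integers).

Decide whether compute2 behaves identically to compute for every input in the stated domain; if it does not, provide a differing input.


This is a faithful refactor — local variable names differ, but the computed results match everywhere.
As a probe, take base=-4, step=1: compute runs extra := -4 | ((-(-step)) == (5 * step)): false | ((((base + step) - (-6 - 5)) == min(extra, base)) or ((step * step) == (extra * extra))): false | result 4; compute2 runs scale := -4 | ((-(-step)) == (5 * step)): false | ((((base + step) - (-6 - 5)) == min(scale, base)) or ((step * step) == (scale * scale))): false | result 4; both end at 4.
Every one of the 40 inputs gives matching results.
verdict: equivalent


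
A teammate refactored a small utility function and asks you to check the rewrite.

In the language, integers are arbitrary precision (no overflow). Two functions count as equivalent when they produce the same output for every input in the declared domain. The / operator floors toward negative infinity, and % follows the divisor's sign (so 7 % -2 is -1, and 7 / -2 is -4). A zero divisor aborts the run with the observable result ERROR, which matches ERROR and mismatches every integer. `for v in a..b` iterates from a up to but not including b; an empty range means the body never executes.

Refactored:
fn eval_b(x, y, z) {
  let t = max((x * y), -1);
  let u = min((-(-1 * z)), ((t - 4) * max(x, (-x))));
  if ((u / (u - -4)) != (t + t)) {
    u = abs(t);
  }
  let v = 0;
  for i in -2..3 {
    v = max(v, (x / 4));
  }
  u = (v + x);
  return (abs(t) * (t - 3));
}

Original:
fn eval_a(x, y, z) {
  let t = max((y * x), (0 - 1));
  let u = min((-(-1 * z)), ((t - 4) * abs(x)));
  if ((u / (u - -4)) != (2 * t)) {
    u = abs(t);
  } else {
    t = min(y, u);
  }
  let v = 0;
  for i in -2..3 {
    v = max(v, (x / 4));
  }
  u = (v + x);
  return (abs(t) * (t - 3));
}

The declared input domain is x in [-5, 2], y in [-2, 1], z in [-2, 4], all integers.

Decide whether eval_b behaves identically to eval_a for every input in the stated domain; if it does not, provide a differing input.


These are not equivalent — on x=0, y=-2, z=0 the outputs split (-10 vs 0).
eval_a: t := 0 | u := 0 | ((u / (u - -4)) != (2 * t)): false | t := -2 | v := 0 | iter i=-2: | v := 0 | iter i=-1: | v := 0 | iter i=0: | v := 0 | iter i=1: | v := 0 | iter i=2: | v := 0 | u := 0 | result -10
eval_b: t := 0 | u := 0 | ((u / (u - -4)) != (t + t)): false | v := 0 | iter i=-2: | v := 0 | iter i=-1: | v := 0 | iter i=0: | v := 0 | iter i=1: | v := 0 | iter i=2: | v := 0 | u := 0 | result 0
verdict: not equivalent; witness: x=0, y=-2, z=0


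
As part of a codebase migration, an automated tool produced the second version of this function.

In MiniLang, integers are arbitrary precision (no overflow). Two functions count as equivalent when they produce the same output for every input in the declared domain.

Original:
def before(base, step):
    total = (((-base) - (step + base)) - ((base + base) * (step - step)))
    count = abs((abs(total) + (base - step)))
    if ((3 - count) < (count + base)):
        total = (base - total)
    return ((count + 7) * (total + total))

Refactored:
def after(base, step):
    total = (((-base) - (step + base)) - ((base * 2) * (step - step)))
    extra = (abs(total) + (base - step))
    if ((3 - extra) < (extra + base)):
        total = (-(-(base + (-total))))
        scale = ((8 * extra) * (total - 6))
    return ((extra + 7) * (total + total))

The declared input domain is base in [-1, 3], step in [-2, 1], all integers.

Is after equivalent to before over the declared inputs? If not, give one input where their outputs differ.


The rewrite breaks on base=-1, step=1, where the results are 16 and 12.
before: total becomes 1; next count becomes 1; next ((3 - count) < (count + base)) evaluates to false; next final value 16
after: total becomes 1; next extra becomes -1; next ((3 - extra) < (extra + base)) evaluates to false; next final value 12
verdict: not equivalent; witness: base=-1, step=1


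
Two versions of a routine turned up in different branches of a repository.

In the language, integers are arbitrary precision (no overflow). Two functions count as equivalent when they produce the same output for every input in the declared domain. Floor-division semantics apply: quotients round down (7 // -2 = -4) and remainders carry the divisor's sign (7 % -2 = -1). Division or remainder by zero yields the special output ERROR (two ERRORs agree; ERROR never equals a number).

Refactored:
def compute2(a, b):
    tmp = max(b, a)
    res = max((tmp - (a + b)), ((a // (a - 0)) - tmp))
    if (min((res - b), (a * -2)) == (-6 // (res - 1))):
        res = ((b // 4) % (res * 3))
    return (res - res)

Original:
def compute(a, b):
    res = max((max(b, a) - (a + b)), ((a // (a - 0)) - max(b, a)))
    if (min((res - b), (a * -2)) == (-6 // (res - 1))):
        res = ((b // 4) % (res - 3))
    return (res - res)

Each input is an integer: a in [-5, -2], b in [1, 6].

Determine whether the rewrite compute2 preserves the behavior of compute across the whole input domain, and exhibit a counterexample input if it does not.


Not equivalent: a=-3, b=6 separates them (ERROR vs 0).
compute: res := 3 | (min((res - b), (a * -2)) == (-6 // (res - 1))): true | divide-by-zero, output ERROR
compute2: tmp := 6 | res := 3 | (min((res - b), (a * -2)) == (-6 // (res - 1))): true | res := 1 | result 0
verdict: not equivalent; witness: a=-3, b=6


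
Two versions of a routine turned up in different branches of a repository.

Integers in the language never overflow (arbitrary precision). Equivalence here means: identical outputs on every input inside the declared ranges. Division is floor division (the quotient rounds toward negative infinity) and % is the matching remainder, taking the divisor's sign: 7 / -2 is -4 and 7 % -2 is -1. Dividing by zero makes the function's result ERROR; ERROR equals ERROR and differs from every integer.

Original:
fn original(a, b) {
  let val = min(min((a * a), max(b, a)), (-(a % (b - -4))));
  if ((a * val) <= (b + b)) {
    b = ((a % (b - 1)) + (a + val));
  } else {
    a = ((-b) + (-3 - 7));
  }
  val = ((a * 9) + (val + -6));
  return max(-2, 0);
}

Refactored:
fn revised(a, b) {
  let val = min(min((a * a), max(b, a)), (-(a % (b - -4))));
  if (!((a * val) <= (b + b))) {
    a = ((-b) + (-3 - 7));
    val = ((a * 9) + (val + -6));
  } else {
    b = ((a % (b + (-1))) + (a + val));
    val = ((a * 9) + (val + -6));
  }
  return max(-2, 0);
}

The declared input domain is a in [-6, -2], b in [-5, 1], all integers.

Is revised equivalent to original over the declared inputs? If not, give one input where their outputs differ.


Reading the diff, among the changes: constant usage differs; and boolean connective usage differs; and statement counts differ; and arithmetic usage differs.
One worked example (a=-5, b=1) — original: val = 0; ((a * val) <= (b + b)) -> true; division by zero -> ERROR; revised: val = 0; (!((a * val) <= (b + b))) -> false; division by zero -> ERROR; agreement on ERROR.
Sweeping the whole domain (35 inputs) finds no disagreement.
verdict: equivalent


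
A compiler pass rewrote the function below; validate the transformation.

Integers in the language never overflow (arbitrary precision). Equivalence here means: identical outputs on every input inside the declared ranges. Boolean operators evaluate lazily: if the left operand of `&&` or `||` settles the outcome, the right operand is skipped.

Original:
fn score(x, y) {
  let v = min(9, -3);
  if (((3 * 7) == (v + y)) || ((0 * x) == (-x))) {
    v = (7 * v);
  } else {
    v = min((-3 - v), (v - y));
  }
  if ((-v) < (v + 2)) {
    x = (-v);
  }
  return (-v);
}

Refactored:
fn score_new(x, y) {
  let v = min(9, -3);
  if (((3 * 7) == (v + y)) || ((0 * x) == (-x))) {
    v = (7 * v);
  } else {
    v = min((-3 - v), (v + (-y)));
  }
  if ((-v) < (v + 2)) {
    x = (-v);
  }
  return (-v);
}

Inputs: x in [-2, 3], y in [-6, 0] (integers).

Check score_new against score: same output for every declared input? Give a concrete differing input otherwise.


This is a faithful refactor — arithmetic usage differs, but the computed results match everywhere.
Spot check at x=-2, y=-4 — score: v := -3 | (((3 * 7) == (v + y)) || ((0 * x) == (-x))): false | v := 0 | ((-v) < (v + 2)): true | x := 0 | result 0. score_new: v := -3 | (((3 * 7) == (v + y)) || ((0 * x) == (-x))): false | v := 0 | ((-v) < (v + 2)): true | x := 0 | result 0. Both give 0.
Sweeping the whole domain (42 inputs) finds no disagreement.
verdict: equivalent


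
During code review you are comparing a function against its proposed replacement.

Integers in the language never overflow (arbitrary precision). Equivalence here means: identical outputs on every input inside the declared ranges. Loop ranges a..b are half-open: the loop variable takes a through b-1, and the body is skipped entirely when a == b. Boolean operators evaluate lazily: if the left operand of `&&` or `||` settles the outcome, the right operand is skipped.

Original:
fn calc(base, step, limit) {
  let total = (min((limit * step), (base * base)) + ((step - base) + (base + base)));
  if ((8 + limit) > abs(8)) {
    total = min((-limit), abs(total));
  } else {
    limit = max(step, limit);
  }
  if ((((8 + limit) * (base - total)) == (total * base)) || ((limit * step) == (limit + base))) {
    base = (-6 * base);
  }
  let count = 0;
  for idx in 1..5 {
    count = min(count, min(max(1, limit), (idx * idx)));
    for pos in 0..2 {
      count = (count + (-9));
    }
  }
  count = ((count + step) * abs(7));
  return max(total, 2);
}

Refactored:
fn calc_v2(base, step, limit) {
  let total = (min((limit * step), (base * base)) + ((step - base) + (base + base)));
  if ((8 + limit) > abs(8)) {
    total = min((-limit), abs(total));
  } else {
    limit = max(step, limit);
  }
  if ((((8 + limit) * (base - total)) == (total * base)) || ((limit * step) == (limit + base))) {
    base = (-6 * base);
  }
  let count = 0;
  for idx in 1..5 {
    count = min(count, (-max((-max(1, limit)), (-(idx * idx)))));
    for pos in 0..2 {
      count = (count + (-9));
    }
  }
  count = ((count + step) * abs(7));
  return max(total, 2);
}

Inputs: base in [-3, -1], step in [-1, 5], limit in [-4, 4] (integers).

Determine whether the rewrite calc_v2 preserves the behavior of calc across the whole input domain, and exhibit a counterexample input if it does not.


The two are interchangeable: min/max/abs usage differs, and every declared input agrees.
Spot check at base=-3, step=0, limit=0 — calc: total := -3 | ((8 + limit) > abs(8)): false | limit := 0 | ((((8 + limit) * (base - total)) == (total * base)) || ((limit * step) == (limit + base))): false | count := 0 | iter idx=1: | count := 0 | iter pos=0: | count := -9 | iter pos=1: | count := -18 | iter idx=2: | count := -18 | iter pos=0: | count := -27 | iter pos=1: | count := -36 | iter idx=3: | count := -36 | iter pos=0: | count := -45 | iter pos=1: | count := -54 | iter idx=4: | count := -54 | iter pos=0: | count := -63 | iter pos=1: | count := -72 | count := -504 | result 2. calc_v2: total := -3 | ((8 + limit) > abs(8)): false | limit := 0 | ((((8 + limit) * (base - total)) == (total * base)) || ((limit * step) == (limit + base))): false | count := 0 | iter idx=1: | count := 0 | iter pos=0: | count := -9 | iter pos=1: | count := -18 | iter idx=2: | count := -18 | iter pos=0: | count := -27 | iter pos=1: | count := -36 | iter idx=3: | count := -36 | iter pos=0: | count := -45 | iter pos=1: | count := -54 | iter idx=4: | count := -54 | iter pos=0: | count := -63 | iter pos=1: | count := -72 | count := -504 | result 2. Both give 2.
Every one of the 189 inputs gives matching results.
verdict: equivalent
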